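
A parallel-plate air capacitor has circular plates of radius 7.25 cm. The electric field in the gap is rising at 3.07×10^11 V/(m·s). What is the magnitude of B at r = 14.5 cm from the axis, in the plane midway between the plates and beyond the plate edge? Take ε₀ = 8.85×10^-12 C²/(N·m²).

6.19×10^-8 T

Total displacement current: I_d = ε₀(πR²)(dE/dt) = (8.85×10^-12)(0.01651)(3.07×10^11) = 0.04486 A.
Outside the plates the loop encloses all of I_d, so B·2πr = μ₀ I_d and B = 6.19×10^-8 T.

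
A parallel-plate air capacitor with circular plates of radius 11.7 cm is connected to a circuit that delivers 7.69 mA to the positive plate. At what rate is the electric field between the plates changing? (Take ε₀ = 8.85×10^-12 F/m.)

Charge continuity gives I_d = I = 7.69×10^-3 A between the plates.
Inverting I_d = ε₀ A dE/dt gives dE/dt = 7.69×10^-3 / (8.85×10^-12 · 0.04301) = 2.02×10^10 V/(m·s).

2.02×10^10 V/(m·s)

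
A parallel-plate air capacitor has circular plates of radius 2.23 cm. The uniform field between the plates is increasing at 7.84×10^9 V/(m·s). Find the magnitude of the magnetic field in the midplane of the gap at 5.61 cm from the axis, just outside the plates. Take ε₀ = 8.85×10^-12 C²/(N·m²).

3.86×10^-10 T

Total displacement current: I_d = ε₀(πR²)(dE/dt) = (8.85×10^-12)(1.562×10^-3)(7.84×10^9) = 1.084×10^-4 A.
Outside the plates the loop encloses all of I_d, so B·2πr = μ₀ I_d and B = 3.86×10^-10 T.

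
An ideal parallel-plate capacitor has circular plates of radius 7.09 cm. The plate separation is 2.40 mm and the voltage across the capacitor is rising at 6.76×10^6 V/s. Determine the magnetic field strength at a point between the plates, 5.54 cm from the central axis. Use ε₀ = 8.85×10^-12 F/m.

dE/dt = (dV/dt)/d = 2.817×10^9 V/(m·s); I_d = ε₀(πR²)(dE/dt) = (8.85×10^-12)(0.01579)(2.817×10^9) = 3.937×10^-4 A.
∮B·dl = μ₀ I_d,enc with I_d,enc = I_d r²/R² = 2.404×10^-4 A; so B = μ₀ I_d,enc/(2πr) = 8.68×10^-10 T.

8.68×10^-10 T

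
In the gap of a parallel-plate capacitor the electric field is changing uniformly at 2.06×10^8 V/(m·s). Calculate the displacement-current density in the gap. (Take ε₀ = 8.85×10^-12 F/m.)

J_d = ε₀ dE/dt = (8.85×10^-12)(2.06×10^8) = 1.82×10^-3 A/m².

1.82×10^-3 A/m²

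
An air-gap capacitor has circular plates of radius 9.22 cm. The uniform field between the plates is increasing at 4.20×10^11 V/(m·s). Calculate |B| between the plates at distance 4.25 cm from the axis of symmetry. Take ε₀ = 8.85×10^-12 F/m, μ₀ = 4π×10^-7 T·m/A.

Total displacement current: I_d = ε₀(πR²)(dE/dt) = (8.85×10^-12)(0.02671)(4.20×10^11) = 0.09928 A.
For r < R the Ampère–Maxwell law gives B(2πr) = μ₀ I_d (r²/R²), so B = μ₀ I_d r/(2πR²) = (4π×10^-7)(0.09928)(0.0425)/(2π·0.0922²) = 9.93×10^-8 T.

9.93×10^-8 T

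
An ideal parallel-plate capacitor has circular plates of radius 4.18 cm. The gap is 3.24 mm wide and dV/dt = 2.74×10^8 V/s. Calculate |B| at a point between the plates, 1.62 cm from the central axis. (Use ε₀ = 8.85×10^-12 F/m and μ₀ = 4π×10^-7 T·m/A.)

7.62×10^-9 T

With E = V/d, dE/dt = 8.457×10^10 V/(m·s) and πR² = 5.489×10^-3 m², giving I_d = ε₀ πR² dE/dt = 4.108×10^-3 A.
∮B·dl = μ₀ I_d,enc with I_d,enc = I_d r²/R² = 6.170×10^-4 A; so B = μ₀ I_d,enc/(2πr) = 7.62×10^-9 T.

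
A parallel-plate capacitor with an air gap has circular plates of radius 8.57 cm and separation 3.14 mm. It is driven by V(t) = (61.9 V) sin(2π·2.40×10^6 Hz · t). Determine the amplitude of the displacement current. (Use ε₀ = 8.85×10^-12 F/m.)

The displacement current equals the conduction current C dV/dt, which peaks at C V₀ ω.
With C = ε₀A/d = (8.85×10^-12)(0.02307)/(3.14×10^-3) = 6.502×10^-11 F and ω = 2πf = 1.508×10^7 rad/s, I_d,max = (6.502×10^-11)(61.9)(1.508×10^7) = 0.0607 A.

0.0607 A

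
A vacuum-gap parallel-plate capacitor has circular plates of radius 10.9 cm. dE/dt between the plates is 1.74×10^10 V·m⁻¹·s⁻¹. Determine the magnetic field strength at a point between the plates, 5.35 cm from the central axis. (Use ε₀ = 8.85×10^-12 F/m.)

5.18×10^-9 T

I_d = ε₀ dΦ_E/dt = ε₀ πR² (dE/dt) = (8.85×10^-12)(0.03733)(1.74×10^10) = 5.748×10^-3 A through the full plate area.
An Ampèrian loop of radius r encloses a fraction (r/R)² of I_d. Then B·2πr = μ₀ I_d (r/R)², giving B = μ₀ I_d r/(2πR²) = 5.18×10^-9 T.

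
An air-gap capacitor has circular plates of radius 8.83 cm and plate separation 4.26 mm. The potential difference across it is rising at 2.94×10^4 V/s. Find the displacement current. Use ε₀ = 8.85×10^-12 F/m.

1.50×10^-6 A

The field between the plates is E = V/d, so dE/dt = (2.94×10^4)/(4.26×10^-3 m) = 6.901×10^6 V/(m·s).
I_d = ε₀ A (dE/dt) = (8.85×10^-12)(0.02449)(6.901×10^6) = 1.50×10^-6 A.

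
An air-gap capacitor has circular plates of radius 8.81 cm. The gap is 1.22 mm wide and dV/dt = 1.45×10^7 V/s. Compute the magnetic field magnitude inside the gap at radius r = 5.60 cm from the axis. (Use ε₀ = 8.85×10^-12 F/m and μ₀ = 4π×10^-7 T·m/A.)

3.70×10^-9 T

With E = V/d, dE/dt = 1.189×10^10 V/(m·s) and πR² = 0.02438 m², giving I_d = ε₀ πR² dE/dt = 2.565×10^-3 A.
∮B·dl = μ₀ I_d,enc with I_d,enc = I_d r²/R² = 1.036×10^-3 A; so B = μ₀ I_d,enc/(2πr) = 3.70×10^-9 T.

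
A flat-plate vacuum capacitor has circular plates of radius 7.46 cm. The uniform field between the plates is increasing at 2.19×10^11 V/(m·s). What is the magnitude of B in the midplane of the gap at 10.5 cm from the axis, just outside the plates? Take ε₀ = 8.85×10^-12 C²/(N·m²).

6.45×10^-8 T

Total displacement current: I_d = ε₀(πR²)(dE/dt) = (8.85×10^-12)(0.01748)(2.19×10^11) = 0.03388 A.
With r > R the enclosed displacement current is the full I_d; B = μ₀ I_d / (2πr) = 6.45×10^-8 T.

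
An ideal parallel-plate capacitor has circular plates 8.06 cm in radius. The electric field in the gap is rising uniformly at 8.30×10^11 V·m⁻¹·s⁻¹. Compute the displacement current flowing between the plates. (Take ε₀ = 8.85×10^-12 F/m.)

0.150 A

The displacement current is ε₀ times dΦ_E/dt = ε₀ A dE/dt = (8.85×10^-12)(0.02041)(8.30×10^11) = 0.150 A.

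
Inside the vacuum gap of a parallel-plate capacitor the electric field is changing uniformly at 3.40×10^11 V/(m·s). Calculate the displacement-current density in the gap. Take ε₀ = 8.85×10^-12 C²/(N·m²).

J_d = ε₀ dE/dt = (8.85×10^-12)(3.40×10^11) = 3.01 A/m².

3.01 A/m²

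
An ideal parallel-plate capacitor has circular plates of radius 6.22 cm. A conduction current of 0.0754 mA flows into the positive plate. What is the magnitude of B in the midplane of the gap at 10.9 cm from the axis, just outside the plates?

By continuity the displacement current in the gap matches the conduction current: I_d = 7.54×10^-5 A.
For r ≥ R the full I_d is enclosed: B = μ₀ I_d/(2πr) = (4π×10^-7)(7.54×10^-5)/(2π·0.109) = 1.38×10^-10 T.

1.38×10^-10 T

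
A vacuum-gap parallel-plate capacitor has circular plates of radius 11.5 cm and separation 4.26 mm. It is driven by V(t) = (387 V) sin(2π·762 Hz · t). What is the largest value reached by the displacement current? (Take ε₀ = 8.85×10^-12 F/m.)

(dE/dt)_max = V₀ω/d = 4.350×10^8 V/(m·s); ω = 2πf = 4788 rad/s.
I_d,max = ε₀ A (dE/dt)_max = (8.85×10^-12)(0.04155)(4.350×10^8) = 1.60×10^-4 A.

1.60×10^-4 A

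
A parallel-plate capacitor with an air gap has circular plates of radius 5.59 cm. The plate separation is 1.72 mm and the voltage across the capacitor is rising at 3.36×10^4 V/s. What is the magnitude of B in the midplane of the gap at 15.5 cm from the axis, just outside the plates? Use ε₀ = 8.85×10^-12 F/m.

2.19×10^-12 T

With E = V/d, dE/dt = 1.953×10^7 V/(m·s) and πR² = 9.817×10^-3 m², giving I_d = ε₀ πR² dE/dt = 1.697×10^-6 A.
Outside the plates the loop encloses all of I_d, so B·2πr = μ₀ I_d and B = 2.19×10^-12 T.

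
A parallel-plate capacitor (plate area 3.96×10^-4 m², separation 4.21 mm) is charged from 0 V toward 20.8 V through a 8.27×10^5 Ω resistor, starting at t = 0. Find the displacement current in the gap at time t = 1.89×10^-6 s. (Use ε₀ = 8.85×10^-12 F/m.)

1.62×10^-6 A

C = ε₀A/d = (8.85×10^-12)(3.96×10^-4)/(4.21×10^-3) = 8.324×10^-13 F and τ = RC = 6.884×10^-7 s. I_d in the gap equals the RC charging current.
I_d(t) = (V₀/R) e^(−t/τ) = 2.515×10^-5 · e^(−2.745) = 1.62×10^-6 A.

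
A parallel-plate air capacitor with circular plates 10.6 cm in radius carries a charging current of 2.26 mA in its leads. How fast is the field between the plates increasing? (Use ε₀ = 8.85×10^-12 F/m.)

By continuity, I_d in the gap equals the 2.26 mA flowing in the wire.
Then dE/dt = I_d/(ε₀A) = 7.23×10^9 V/(m·s).

7.23×10^9 V/(m·s)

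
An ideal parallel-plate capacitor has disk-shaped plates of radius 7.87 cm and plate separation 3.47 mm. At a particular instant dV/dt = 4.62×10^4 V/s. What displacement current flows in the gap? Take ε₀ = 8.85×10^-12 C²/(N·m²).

The displacement current equals the charging current C dV/dt. With C = ε₀A/d = (8.85×10^-12)(0.01946)/(3.47×10^-3) = 4.963×10^-11 F, I_d = (4.963×10^-11)(4.62×10^4) = 2.29×10^-6 A.

2.29×10^-6 A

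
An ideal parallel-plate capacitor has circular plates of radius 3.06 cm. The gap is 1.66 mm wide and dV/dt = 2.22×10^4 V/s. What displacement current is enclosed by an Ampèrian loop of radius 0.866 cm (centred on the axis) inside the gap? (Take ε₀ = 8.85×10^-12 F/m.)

With E = V/d, dE/dt = 1.337×10^7 V/(m·s) and πR² = 2.942×10^-3 m², giving I_d = ε₀ πR² dE/dt = 3.481×10^-7 A.
Through an area πr² the displacement current is I_d·(πr²/πR²) = I_d (r/R)² = 2.79×10^-8 A.

2.79×10^-8 A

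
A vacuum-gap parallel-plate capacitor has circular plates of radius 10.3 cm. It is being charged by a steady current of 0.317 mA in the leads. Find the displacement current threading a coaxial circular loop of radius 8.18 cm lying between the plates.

By continuity the displacement current in the gap matches the conduction current: I_d = 3.17×10^-4 A.
Through an area πr² the displacement current is I_d·(πr²/πR²) = I_d (r/R)² = 2.00×10^-4 A.

2.00×10^-4 A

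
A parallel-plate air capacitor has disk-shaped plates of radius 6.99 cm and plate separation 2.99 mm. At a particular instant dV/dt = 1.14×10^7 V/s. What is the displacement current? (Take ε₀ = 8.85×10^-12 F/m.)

5.18×10^-4 A

C = ε₀A/d = (8.85×10^-12)(0.01535)/(2.99×10^-3) = 4.543×10^-11 F.
I_d = C dV/dt = (4.543×10^-11)(1.14×10^7) = 5.18×10^-4 A.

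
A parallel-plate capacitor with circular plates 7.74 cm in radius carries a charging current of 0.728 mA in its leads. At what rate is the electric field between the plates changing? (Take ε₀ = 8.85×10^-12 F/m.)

4.37×10^9 V/(m·s)

The displacement current between the plates equals the conduction current, I_d = 0.728 mA.
Inverting I_d = ε₀ A dE/dt gives dE/dt = 7.28×10^-4 / (8.85×10^-12 · 0.01882) = 4.37×10^9 V/(m·s).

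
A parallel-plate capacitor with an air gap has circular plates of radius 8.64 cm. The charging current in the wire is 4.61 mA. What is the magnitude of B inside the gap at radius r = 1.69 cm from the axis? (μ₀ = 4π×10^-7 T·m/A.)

2.09×10^-9 T

No conduction current crosses the gap, so I_d there equals the 4.61×10^-3 A in the leads.
∮B·dl = μ₀ I_d,enc with I_d,enc = I_d r²/R² = 1.764×10^-4 A; so B = μ₀ I_d,enc/(2πr) = 2.09×10^-9 T.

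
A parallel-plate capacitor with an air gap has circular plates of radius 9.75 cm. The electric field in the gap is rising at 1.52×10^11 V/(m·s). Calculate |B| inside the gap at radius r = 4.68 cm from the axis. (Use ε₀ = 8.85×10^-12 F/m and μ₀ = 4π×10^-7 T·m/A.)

Total displacement current: I_d = ε₀(πR²)(dE/dt) = (8.85×10^-12)(0.02986)(1.52×10^11) = 0.04017 A.
∮B·dl = μ₀ I_d,enc with I_d,enc = I_d r²/R² = 9.255×10^-3 A; so B = μ₀ I_d,enc/(2πr) = 3.96×10^-8 T.

3.96×10^-8 T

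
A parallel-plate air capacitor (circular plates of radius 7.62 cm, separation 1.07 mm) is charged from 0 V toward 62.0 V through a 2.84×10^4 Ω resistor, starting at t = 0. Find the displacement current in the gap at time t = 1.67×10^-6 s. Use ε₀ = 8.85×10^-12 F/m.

1.48×10^-3 A

With C = ε₀A/d = (8.85×10^-12)(0.01824)/(1.07×10^-3) = 1.509×10^-10 F, the time constant is τ = RC = 4.286×10^-6 s, so t/τ = 0.3896 and e^(−t/τ) = 0.6773.
I_d = I_cond = (V₀/R) e^(−t/τ) = (2.183×10^-3)(0.6773) = 1.48×10^-3 A.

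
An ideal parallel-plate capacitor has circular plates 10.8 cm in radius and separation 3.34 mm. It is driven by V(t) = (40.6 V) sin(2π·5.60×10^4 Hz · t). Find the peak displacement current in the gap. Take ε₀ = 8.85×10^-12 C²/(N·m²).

C = ε₀A/d = (8.85×10^-12)(0.03664)/(3.34×10^-3) = 9.709×10^-11 F; ω = 2πf = 3.519×10^5 rad/s.
I_d = C dV/dt, so |I_d|_max = C V₀ ω = (9.709×10^-11)(40.6)(3.519×10^5) = 1.39×10^-3 A.

1.39×10^-3 A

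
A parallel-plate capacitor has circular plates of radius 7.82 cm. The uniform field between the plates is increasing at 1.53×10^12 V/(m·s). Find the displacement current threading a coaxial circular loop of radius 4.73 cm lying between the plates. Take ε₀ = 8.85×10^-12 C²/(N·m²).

0.0952 A

Total displacement current: I_d = ε₀(πR²)(dE/dt) = (8.85×10^-12)(0.01921)(1.53×10^12) = 0.2601 A.
The field is uniform, so I_d,enc = I_d (r/R)² = (0.2601)(4.73/7.82)² = 0.0952 A.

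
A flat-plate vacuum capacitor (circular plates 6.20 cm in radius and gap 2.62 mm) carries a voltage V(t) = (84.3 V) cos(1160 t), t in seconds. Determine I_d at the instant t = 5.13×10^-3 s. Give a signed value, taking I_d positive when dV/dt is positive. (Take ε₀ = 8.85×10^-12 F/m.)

dE/dt = (V₀ω/d)·−sin(ωt) with ωt = 5.9508 rad: (84.3)(1160)(0.3263)/(2.62×10^-3) = 1.218×10^7 V/(m·s).
I_d = ε₀ A dE/dt = (8.85×10^-12)(0.01208)(1.218×10^7) = 1.30×10^-6 A.

1.30×10^-6 A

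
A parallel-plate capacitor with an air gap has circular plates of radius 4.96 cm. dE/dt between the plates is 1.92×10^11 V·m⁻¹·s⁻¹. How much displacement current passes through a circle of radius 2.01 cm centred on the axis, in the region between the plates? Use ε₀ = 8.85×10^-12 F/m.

2.16×10^-3 A

Total displacement current: I_d = ε₀(πR²)(dE/dt) = (8.85×10^-12)(7.729×10^-3)(1.92×10^11) = 0.01313 A.
Through an area πr² the displacement current is I_d·(πr²/πR²) = I_d (r/R)² = 2.16×10^-3 A.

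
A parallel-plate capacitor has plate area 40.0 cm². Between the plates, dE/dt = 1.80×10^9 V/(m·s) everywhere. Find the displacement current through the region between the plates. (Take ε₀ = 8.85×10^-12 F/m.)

With a uniform field, Φ_E = EA, so I_d = ε₀ A dE/dt = 6.37×10^-5 A.

6.37×10^-5 A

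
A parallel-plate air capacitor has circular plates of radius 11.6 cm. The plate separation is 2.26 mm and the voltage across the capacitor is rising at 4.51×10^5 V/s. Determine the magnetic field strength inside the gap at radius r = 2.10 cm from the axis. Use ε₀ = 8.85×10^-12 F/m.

With E = V/d, dE/dt = 1.996×10^8 V/(m·s) and πR² = 0.04227 m², giving I_d = ε₀ πR² dE/dt = 7.467×10^-5 A.
An Ampèrian loop of radius r encloses a fraction (r/R)² of I_d. Then B·2πr = μ₀ I_d (r/R)², giving B = μ₀ I_d r/(2πR²) = 2.33×10^-11 T.

2.33×10^-11 T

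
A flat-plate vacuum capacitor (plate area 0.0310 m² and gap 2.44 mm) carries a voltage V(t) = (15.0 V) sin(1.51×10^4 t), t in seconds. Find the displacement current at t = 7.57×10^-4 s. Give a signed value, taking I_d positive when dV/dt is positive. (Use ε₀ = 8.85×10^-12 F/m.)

C = ε₀A/d = (8.85×10^-12)(0.0310)/(2.44×10^-3) = 1.124×10^-10 F. dV/dt = V₀ω·cos(ωt); at ωt = 11.4307 rad this factor is 0.4215.
I_d = C dV/dt = (1.124×10^-10)(15.0)(1.51×10^4)(0.4215) = 1.07×10^-5 A.

1.07×10^-5 A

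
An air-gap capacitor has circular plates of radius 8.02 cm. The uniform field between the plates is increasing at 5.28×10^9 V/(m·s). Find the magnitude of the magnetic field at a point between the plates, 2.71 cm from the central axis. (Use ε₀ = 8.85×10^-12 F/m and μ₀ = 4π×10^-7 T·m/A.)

Through the whole plate area (πR² = 0.02021 m²), I_d = ε₀ πR² dE/dt = 9.444×10^-4 A.
∮B·dl = μ₀ I_d,enc with I_d,enc = I_d r²/R² = 1.078×10^-4 A; so B = μ₀ I_d,enc/(2πr) = 7.96×10^-10 T.

7.96×10^-10 T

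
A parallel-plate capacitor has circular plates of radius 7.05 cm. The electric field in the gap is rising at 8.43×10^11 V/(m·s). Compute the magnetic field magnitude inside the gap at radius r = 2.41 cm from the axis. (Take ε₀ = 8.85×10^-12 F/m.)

1.13×10^-7 T

I_d = ε₀ dΦ_E/dt = ε₀ πR² (dE/dt) = (8.85×10^-12)(0.01561)(8.43×10^11) = 0.1165 A through the full plate area.
An Ampèrian loop of radius r encloses a fraction (r/R)² of I_d. Then B·2πr = μ₀ I_d (r/R)², giving B = μ₀ I_d r/(2πR²) = 1.13×10^-7 T.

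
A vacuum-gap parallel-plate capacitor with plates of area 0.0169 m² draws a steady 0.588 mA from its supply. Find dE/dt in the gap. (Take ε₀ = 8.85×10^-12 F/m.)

Charge continuity gives I_d = I = 5.88×10^-4 A between the plates.
Then dE/dt = I_d/(ε₀A) = 3.93×10^9 V/(m·s).

3.93×10^9 V/(m·s)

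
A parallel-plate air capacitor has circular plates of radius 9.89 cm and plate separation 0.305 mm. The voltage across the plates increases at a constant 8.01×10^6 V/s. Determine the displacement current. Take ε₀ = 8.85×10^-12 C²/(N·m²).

7.14×10^-3 A

C = ε₀A/d = (8.85×10^-12)(0.03073)/(3.05×10^-4) = 8.917×10^-10 F.
I_d = C dV/dt = (8.917×10^-10)(8.01×10^6) = 7.14×10^-3 A.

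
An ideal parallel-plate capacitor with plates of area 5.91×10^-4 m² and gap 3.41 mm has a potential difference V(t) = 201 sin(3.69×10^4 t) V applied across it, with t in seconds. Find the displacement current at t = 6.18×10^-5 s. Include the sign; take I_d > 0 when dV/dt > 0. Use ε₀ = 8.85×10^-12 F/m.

-7.41×10^-6 A

C = ε₀A/d = (8.85×10^-12)(5.91×10^-4)/(3.41×10^-3) = 1.534×10^-12 F. dV/dt = V₀ω·cos(ωt); at ωt = 2.28042 rad this factor is -0.6515.
I_d = C dV/dt = (1.534×10^-12)(201)(3.69×10^4)(-0.6515) = -7.41×10^-6 A.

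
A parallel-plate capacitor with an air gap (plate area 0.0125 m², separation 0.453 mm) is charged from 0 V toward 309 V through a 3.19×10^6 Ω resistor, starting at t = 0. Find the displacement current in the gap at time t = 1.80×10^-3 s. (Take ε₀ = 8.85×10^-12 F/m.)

9.61×10^-6 A

C = ε₀A/d = (8.85×10^-12)(0.0125)/(4.53×10^-4) = 2.442×10^-10 F, so τ = RC = 7.790×10^-4 s.
The conduction current is I(t) = (V₀/R) e^(−t/τ), and the displacement current between the plates equals it.
t/τ = 2.311; I_d = (309/3.19×10^6) · e^(−2.311) = (9.687×10^-5)(0.09916) = 9.61×10^-6 A.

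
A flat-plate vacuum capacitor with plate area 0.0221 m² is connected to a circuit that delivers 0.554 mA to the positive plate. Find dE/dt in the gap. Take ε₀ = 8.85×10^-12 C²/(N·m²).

The displacement current between the plates equals the conduction current, I_d = 0.554 mA.
Since I_d = ε₀ A dE/dt, dE/dt = I_d/(ε₀A) = (5.54×10^-4)/((8.85×10^-12)(0.0221)) = 2.83×10^9 V/(m·s).

2.83×10^9 V/(m·s)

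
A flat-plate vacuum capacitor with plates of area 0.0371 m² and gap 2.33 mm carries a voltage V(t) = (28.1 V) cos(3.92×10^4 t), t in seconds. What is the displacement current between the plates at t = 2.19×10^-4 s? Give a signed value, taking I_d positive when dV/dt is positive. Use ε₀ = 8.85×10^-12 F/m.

dV/dt = (28.1)(3.92×10^4)·−sin(8.5848) = -8.202×10^5 V/s.
I_d = C dV/dt with C = ε₀A/d = (8.85×10^-12)(0.0371)/(2.33×10^-3) = 1.409×10^-10 F, so I_d = (1.409×10^-10)(-8.202×10^5) = -1.16×10^-4 A.

-1.16×10^-4 A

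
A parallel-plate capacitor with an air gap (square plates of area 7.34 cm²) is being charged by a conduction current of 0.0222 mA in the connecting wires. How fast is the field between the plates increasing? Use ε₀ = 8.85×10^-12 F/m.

3.42×10^9 V/(m·s)

Charge continuity gives I_d = I = 2.22×10^-5 A between the plates.
Inverting I_d = ε₀ A dE/dt gives dE/dt = 2.22×10^-5 / (8.85×10^-12 · 7.34×10^-4) = 3.42×10^9 V/(m·s).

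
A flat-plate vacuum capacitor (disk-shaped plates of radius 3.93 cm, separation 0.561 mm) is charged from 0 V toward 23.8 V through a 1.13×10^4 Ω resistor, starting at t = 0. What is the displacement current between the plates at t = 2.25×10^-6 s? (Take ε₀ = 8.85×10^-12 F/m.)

C = ε₀A/d = (8.85×10^-12)(4.852×10^-3)/(5.61×10^-4) = 7.654×10^-11 F and τ = RC = 8.649×10^-7 s. I_d in the gap equals the RC charging current.
I_d(t) = (V₀/R) e^(−t/τ) = 2.106×10^-3 · e^(−2.601) = 1.56×10^-4 A.

1.56×10^-4 A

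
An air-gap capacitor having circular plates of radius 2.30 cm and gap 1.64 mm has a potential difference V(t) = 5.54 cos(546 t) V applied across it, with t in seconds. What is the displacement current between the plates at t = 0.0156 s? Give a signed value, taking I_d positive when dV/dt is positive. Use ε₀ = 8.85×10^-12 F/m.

dE/dt = (V₀ω/d)·−sin(ωt) with ωt = 8.5176 rad: (5.54)(546)(-0.7878)/(1.64×10^-3) = -1.453×10^6 V/(m·s).
I_d = ε₀ A dE/dt = (8.85×10^-12)(1.662×10^-3)(-1.453×10^6) = -2.14×10^-8 A.

-2.14×10^-8 A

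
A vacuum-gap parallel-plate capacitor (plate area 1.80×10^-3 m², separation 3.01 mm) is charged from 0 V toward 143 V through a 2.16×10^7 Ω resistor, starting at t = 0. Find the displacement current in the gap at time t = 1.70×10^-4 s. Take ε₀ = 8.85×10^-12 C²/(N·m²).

With C = ε₀A/d = (8.85×10^-12)(1.80×10^-3)/(3.01×10^-3) = 5.292×10^-12 F, the time constant is τ = RC = 1.143×10^-4 s, so t/τ = 1.487 and e^(−t/τ) = 0.2260.
I_d = I_cond = (V₀/R) e^(−t/τ) = (6.620×10^-6)(0.2260) = 1.50×10^-6 A.

1.50×10^-6 A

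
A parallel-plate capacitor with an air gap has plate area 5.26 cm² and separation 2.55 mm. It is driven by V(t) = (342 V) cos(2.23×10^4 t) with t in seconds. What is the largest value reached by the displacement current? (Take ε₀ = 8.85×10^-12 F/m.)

1.39×10^-5 A

The displacement current equals the conduction current C dV/dt, which peaks at C V₀ ω.
With C = ε₀A/d = (8.85×10^-12)(5.26×10^-4)/(2.55×10^-3) = 1.826×10^-12 F and ω = 2.23×10^4 rad/s, I_d,max = (1.826×10^-12)(342)(2.23×10^4) = 1.39×10^-5 A.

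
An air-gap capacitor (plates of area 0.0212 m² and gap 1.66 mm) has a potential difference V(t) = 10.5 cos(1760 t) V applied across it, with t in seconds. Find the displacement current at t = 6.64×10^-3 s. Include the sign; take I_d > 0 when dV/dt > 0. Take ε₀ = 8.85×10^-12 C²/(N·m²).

C = ε₀A/d = (8.85×10^-12)(0.0212)/(1.66×10^-3) = 1.130×10^-10 F. dV/dt = V₀ω·−sin(ωt); at ωt = 11.6864 rad this factor is 0.7707.
I_d = C dV/dt = (1.130×10^-10)(10.5)(1760)(0.7707) = 1.61×10^-6 A.

1.61×10^-6 A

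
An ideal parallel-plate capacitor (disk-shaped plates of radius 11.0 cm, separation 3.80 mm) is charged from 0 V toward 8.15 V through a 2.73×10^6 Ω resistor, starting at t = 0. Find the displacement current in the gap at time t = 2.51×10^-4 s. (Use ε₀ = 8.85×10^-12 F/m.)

1.06×10^-6 A

C = ε₀A/d = (8.85×10^-12)(0.03801)/(3.80×10^-3) = 8.852×10^-11 F and τ = RC = 2.417×10^-4 s. I_d in the gap equals the RC charging current.
I_d(t) = (V₀/R) e^(−t/τ) = 2.985×10^-6 · e^(−1.038) = 1.06×10^-6 A.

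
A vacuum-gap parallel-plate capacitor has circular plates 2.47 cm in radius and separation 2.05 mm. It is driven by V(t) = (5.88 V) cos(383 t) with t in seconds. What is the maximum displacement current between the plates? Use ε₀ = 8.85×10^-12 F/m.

1.86×10^-8 A

C = ε₀A/d = (8.85×10^-12)(1.917×10^-3)/(2.05×10^-3) = 8.276×10^-12 F; ω = 383 rad/s.
I_d = C dV/dt, so |I_d|_max = C V₀ ω = (8.276×10^-12)(5.88)(383) = 1.86×10^-8 A.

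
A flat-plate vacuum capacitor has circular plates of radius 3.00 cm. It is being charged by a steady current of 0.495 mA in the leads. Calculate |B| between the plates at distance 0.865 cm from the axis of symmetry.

9.51×10^-10 T

No conduction current crosses the gap, so I_d there equals the 4.95×10^-4 A in the leads.
For r < R the Ampère–Maxwell law gives B(2πr) = μ₀ I_d (r²/R²), so B = μ₀ I_d r/(2πR²) = (4π×10^-7)(4.95×10^-4)(8.65×10^-3)/(2π·0.0300²) = 9.51×10^-10 T.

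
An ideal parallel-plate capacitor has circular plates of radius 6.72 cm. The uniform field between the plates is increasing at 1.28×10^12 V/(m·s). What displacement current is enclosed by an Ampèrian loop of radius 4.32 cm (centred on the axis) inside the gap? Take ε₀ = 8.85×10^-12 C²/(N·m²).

Total displacement current: I_d = ε₀(πR²)(dE/dt) = (8.85×10^-12)(0.01419)(1.28×10^12) = 0.1607 A.
Through an area πr² the displacement current is I_d·(πr²/πR²) = I_d (r/R)² = 0.0664 A.

0.0664 A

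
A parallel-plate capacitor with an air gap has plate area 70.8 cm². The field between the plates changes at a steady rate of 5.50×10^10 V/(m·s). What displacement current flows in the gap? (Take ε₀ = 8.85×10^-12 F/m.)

3.45×10^-3 A

The displacement current is ε₀ times dΦ_E/dt = ε₀ A dE/dt = (8.85×10^-12)(7.08×10^-3)(5.50×10^10) = 3.45×10^-3 A.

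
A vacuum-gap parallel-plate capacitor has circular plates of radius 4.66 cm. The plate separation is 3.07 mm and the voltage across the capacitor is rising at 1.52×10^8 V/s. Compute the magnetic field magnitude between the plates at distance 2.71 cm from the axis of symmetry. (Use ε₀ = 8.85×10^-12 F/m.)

I_d = C dV/dt with C = ε₀πR²/d = 1.967×10^-11 F, so I_d = (1.967×10^-11)(1.52×10^8) = 2.990×10^-3 A.
An Ampèrian loop of radius r encloses a fraction (r/R)² of I_d. Then B·2πr = μ₀ I_d (r/R)², giving B = μ₀ I_d r/(2πR²) = 7.46×10^-9 T.

7.46×10^-9 T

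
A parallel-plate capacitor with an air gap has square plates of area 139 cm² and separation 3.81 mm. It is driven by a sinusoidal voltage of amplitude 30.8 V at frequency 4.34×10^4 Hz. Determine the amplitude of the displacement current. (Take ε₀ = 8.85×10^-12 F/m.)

The displacement current equals the conduction current C dV/dt, which peaks at C V₀ ω.
With C = ε₀A/d = (8.85×10^-12)(0.0139)/(3.81×10^-3) = 3.229×10^-11 F and ω = 2πf = 2.727×10^5 rad/s, I_d,max = (3.229×10^-11)(30.8)(2.727×10^5) = 2.71×10^-4 A.

2.71×10^-4 A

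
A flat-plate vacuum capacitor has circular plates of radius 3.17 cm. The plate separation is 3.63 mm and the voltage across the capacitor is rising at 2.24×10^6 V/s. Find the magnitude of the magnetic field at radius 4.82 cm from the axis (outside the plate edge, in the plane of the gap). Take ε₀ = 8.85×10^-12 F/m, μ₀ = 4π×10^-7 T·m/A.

dE/dt = (dV/dt)/d = 6.171×10^8 V/(m·s); I_d = ε₀(πR²)(dE/dt) = (8.85×10^-12)(3.157×10^-3)(6.171×10^8) = 1.724×10^-5 A.
Outside the plates the loop encloses all of I_d, so B·2πr = μ₀ I_d and B = 7.15×10^-11 T.

7.15×10^-11 T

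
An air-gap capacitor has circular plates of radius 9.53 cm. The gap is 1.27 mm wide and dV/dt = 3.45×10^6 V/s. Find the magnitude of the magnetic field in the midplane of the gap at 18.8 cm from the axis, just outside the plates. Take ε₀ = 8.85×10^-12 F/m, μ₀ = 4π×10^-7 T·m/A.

7.30×10^-10 T

I_d = C dV/dt with C = ε₀πR²/d = 1.988×10^-10 F, so I_d = (1.988×10^-10)(3.45×10^6) = 6.859×10^-4 A.
For r ≥ R the full I_d is enclosed: B = μ₀ I_d/(2πr) = (4π×10^-7)(6.859×10^-4)/(2π·0.188) = 7.30×10^-10 T.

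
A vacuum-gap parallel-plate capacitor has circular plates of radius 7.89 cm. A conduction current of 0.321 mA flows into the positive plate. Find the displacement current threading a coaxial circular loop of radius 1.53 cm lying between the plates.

1.21×10^-5 A

No conduction current crosses the gap, so I_d there equals the 3.21×10^-4 A in the leads.
Through an area πr² the displacement current is I_d·(πr²/πR²) = I_d (r/R)² = 1.21×10^-5 A.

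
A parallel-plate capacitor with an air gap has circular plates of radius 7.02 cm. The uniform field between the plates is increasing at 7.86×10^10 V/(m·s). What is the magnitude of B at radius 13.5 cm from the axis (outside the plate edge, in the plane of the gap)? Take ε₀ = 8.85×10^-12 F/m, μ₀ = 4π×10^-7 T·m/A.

1.60×10^-8 T

I_d = ε₀ dΦ_E/dt = ε₀ πR² (dE/dt) = (8.85×10^-12)(0.01548)(7.86×10^10) = 0.01077 A through the full plate area.
For r ≥ R the full I_d is enclosed: B = μ₀ I_d/(2πr) = (4π×10^-7)(0.01077)/(2π·0.135) = 1.60×10^-8 T.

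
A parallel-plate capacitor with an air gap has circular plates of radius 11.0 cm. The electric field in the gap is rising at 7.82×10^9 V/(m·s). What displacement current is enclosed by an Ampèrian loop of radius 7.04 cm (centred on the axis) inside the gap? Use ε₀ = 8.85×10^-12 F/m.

1.08×10^-3 A

Through the whole plate area (πR² = 0.03801 m²), I_d = ε₀ πR² dE/dt = 2.631×10^-3 A.
Since J_d is uniform, the enclosed fraction is (r/R)² = 0.4096, giving I_d,enc = 1.08×10^-3 A.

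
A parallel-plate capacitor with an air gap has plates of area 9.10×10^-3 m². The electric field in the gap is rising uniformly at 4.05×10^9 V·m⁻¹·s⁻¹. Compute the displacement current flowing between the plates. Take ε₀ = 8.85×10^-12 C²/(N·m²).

3.26×10^-4 A

The displacement current is ε₀ times dΦ_E/dt = ε₀ A dE/dt = (8.85×10^-12)(9.10×10^-3)(4.05×10^9) = 3.26×10^-4 A.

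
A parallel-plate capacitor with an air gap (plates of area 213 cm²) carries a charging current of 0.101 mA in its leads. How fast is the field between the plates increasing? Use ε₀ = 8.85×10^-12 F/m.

Charge continuity gives I_d = I = 1.01×10^-4 A between the plates.
Inverting I_d = ε₀ A dE/dt gives dE/dt = 1.01×10^-4 / (8.85×10^-12 · 0.0213) = 5.36×10^8 V/(m·s).

5.36×10^8 V/(m·s)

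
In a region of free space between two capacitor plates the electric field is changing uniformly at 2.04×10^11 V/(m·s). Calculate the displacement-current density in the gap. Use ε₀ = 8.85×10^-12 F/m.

J_d = ε₀ dE/dt = (8.85×10^-12)(2.04×10^11) = 1.81 A/m².

1.81 A/m²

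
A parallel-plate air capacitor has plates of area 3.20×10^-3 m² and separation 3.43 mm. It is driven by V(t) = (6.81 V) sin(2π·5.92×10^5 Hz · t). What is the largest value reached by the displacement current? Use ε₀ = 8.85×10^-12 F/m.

2.09×10^-4 A

The displacement current equals the conduction current C dV/dt, which peaks at C V₀ ω.
With C = ε₀A/d = (8.85×10^-12)(3.20×10^-3)/(3.43×10^-3) = 8.257×10^-12 F and ω = 2πf = 3.720×10^6 rad/s, I_d,max = (8.257×10^-12)(6.81)(3.720×10^6) = 2.09×10^-4 A.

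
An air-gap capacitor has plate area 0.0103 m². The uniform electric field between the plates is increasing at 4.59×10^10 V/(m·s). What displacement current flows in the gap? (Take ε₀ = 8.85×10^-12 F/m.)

With a uniform field, Φ_E = EA, so I_d = ε₀ A dE/dt = 4.18×10^-3 A.

4.18×10^-3 A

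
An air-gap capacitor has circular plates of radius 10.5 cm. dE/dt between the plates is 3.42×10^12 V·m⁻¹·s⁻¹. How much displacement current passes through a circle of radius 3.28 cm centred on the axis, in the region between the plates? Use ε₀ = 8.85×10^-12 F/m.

Through the whole plate area (πR² = 0.03464 m²), I_d = ε₀ πR² dE/dt = 1.048 A.
Since J_d is uniform, the enclosed fraction is (r/R)² = 0.09758, giving I_d,enc = 0.102 A.

0.102 A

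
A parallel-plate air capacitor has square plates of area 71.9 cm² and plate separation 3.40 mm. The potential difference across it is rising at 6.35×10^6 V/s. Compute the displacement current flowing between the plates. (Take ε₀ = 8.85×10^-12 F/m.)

The displacement current equals the charging current C dV/dt. With C = ε₀A/d = (8.85×10^-12)(7.19×10^-3)/(3.40×10^-3) = 1.872×10^-11 F, I_d = (1.872×10^-11)(6.35×10^6) = 1.19×10^-4 A.

1.19×10^-4 A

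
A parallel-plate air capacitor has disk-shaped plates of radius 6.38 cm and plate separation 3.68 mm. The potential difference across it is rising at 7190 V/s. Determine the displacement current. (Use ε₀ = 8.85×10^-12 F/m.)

C = ε₀A/d = (8.85×10^-12)(0.01279)/(3.68×10^-3) = 3.076×10^-11 F.
I_d = C dV/dt = (3.076×10^-11)(7190) = 2.21×10^-7 A.

2.21×10^-7 A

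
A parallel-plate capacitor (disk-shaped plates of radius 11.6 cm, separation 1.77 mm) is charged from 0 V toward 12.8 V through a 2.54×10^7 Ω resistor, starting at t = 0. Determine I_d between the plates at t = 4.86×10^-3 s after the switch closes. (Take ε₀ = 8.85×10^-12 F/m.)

C = ε₀A/d = (8.85×10^-12)(0.04227)/(1.77×10^-3) = 2.113×10^-10 F, so τ = RC = 5.367×10^-3 s.
The conduction current is I(t) = (V₀/R) e^(−t/τ), and the displacement current between the plates equals it.
t/τ = 0.9055; I_d = (12.8/2.54×10^7) · e^(−0.9055) = (5.039×10^-7)(0.4043) = 2.04×10^-7 A.

2.04×10^-7 A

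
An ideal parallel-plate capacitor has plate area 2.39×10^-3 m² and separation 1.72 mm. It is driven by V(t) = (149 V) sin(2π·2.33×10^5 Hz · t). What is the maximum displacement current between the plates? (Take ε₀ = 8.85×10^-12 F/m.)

2.68×10^-3 A

C = ε₀A/d = (8.85×10^-12)(2.39×10^-3)/(1.72×10^-3) = 1.230×10^-11 F; ω = 2πf = 1.464×10^6 rad/s.
I_d = C dV/dt, so |I_d|_max = C V₀ ω = (1.230×10^-11)(149)(1.464×10^6) = 2.68×10^-3 A.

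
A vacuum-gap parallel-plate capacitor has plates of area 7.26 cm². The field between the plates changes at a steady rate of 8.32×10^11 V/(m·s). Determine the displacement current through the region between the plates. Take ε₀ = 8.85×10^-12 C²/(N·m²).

The displacement current is ε₀ times dΦ_E/dt = ε₀ A dE/dt = (8.85×10^-12)(7.26×10^-4)(8.32×10^11) = 5.35×10^-3 A.

5.35×10^-3 A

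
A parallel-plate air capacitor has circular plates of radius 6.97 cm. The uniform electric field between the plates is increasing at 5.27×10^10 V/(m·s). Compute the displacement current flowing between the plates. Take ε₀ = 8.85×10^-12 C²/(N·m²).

I_d = ε₀ A (dE/dt) = (8.85×10^-12)(0.01526 m²)(5.27×10^10) = 7.12×10^-3 A.

7.12×10^-3 A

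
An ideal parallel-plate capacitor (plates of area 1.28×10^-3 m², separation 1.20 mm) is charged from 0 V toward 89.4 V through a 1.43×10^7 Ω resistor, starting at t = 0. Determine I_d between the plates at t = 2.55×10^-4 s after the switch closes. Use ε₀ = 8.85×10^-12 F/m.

With C = ε₀A/d = (8.85×10^-12)(1.28×10^-3)/(1.20×10^-3) = 9.440×10^-12 F, the time constant is τ = RC = 1.350×10^-4 s, so t/τ = 1.889 and e^(−t/τ) = 0.1512.
I_d = I_cond = (V₀/R) e^(−t/τ) = (6.252×10^-6)(0.1512) = 9.45×10^-7 A.

9.45×10^-7 A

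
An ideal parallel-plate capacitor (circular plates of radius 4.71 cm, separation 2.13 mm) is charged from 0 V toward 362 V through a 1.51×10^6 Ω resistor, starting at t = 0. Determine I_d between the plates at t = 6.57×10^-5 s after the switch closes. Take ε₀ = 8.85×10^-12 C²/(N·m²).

5.34×10^-5 A

C = ε₀A/d = (8.85×10^-12)(6.969×10^-3)/(2.13×10^-3) = 2.896×10^-11 F and τ = RC = 4.373×10^-5 s. I_d in the gap equals the RC charging current.
I_d(t) = (V₀/R) e^(−t/τ) = 2.397×10^-4 · e^(−1.502) = 5.34×10^-5 A.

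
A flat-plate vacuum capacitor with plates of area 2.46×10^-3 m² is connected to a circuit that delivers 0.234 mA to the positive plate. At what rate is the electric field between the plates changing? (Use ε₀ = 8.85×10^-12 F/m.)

The displacement current between the plates equals the conduction current, I_d = 0.234 mA.
Since I_d = ε₀ A dE/dt, dE/dt = I_d/(ε₀A) = (2.34×10^-4)/((8.85×10^-12)(2.46×10^-3)) = 1.07×10^10 V/(m·s).

1.07×10^10 V/(m·s)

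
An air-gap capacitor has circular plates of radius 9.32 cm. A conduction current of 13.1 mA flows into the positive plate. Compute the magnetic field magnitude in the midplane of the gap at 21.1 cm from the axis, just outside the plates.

By continuity the displacement current in the gap matches the conduction current: I_d = 0.0131 A.
With r > R the enclosed displacement current is the full I_d; B = μ₀ I_d / (2πr) = 1.24×10^-8 T.

1.24×10^-8 T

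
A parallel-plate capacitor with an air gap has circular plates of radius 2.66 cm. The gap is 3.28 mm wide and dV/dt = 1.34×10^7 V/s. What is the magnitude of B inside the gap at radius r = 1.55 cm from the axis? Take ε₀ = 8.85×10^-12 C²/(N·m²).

With E = V/d, dE/dt = 4.085×10^9 V/(m·s) and πR² = 2.223×10^-3 m², giving I_d = ε₀ πR² dE/dt = 8.037×10^-5 A.
For r < R the Ampère–Maxwell law gives B(2πr) = μ₀ I_d (r²/R²), so B = μ₀ I_d r/(2πR²) = (4π×10^-7)(8.037×10^-5)(0.0155)/(2π·0.0266²) = 3.52×10^-10 T.

3.52×10^-10 T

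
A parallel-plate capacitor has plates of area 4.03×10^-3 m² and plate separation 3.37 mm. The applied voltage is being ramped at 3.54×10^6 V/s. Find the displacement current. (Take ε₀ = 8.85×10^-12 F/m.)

3.75×10^-5 A

C = ε₀A/d = (8.85×10^-12)(4.03×10^-3)/(3.37×10^-3) = 1.058×10^-11 F.
I_d = C dV/dt = (1.058×10^-11)(3.54×10^6) = 3.75×10^-5 A.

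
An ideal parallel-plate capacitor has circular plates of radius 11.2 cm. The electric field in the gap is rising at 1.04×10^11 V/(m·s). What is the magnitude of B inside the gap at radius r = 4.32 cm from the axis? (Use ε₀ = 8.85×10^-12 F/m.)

Total displacement current: I_d = ε₀(πR²)(dE/dt) = (8.85×10^-12)(0.03941)(1.04×10^11) = 0.03627 A.
∮B·dl = μ₀ I_d,enc with I_d,enc = I_d r²/R² = 5.396×10^-3 A; so B = μ₀ I_d,enc/(2πr) = 2.50×10^-8 T.

2.50×10^-8 T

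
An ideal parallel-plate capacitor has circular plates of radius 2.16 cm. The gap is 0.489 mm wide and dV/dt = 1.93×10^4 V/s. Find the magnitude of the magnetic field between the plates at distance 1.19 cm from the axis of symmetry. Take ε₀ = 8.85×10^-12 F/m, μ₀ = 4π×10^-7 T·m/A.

2.61×10^-12 T

With E = V/d, dE/dt = 3.947×10^7 V/(m·s) and πR² = 1.466×10^-3 m², giving I_d = ε₀ πR² dE/dt = 5.121×10^-7 A.
∮B·dl = μ₀ I_d,enc with I_d,enc = I_d r²/R² = 1.554×10^-7 A; so B = μ₀ I_d,enc/(2πr) = 2.61×10^-12 T.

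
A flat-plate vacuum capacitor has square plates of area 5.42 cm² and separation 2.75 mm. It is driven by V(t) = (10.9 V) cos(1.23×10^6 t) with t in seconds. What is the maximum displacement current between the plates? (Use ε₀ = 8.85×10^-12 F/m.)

2.34×10^-5 A

The displacement current equals the conduction current C dV/dt, which peaks at C V₀ ω.
With C = ε₀A/d = (8.85×10^-12)(5.42×10^-4)/(2.75×10^-3) = 1.744×10^-12 F and ω = 1.23×10^6 rad/s, I_d,max = (1.744×10^-12)(10.9)(1.23×10^6) = 2.34×10^-5 A.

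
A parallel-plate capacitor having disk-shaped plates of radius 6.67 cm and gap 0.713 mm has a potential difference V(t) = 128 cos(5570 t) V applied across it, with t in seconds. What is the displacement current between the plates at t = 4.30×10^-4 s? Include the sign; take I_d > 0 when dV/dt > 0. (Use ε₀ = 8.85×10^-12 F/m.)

-8.40×10^-5 A

C = ε₀A/d = (8.85×10^-12)(0.01398)/(7.13×10^-4) = 1.735×10^-10 F. dV/dt = V₀ω·−sin(ωt); at ωt = 2.3951 rad this factor is -0.6791.
I_d = C dV/dt = (1.735×10^-10)(128)(5570)(-0.6791) = -8.40×10^-5 A.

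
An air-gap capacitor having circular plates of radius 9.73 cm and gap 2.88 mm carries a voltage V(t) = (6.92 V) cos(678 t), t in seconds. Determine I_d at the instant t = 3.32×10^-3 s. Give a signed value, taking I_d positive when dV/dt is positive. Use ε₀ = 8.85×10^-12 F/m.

-3.33×10^-7 A

dV/dt = (6.92)(678)·−sin(2.25096) = -3648 V/s.
I_d = C dV/dt with C = ε₀A/d = (8.85×10^-12)(0.02974)/(2.88×10^-3) = 9.139×10^-11 F, so I_d = (9.139×10^-11)(-3648) = -3.33×10^-7 A.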